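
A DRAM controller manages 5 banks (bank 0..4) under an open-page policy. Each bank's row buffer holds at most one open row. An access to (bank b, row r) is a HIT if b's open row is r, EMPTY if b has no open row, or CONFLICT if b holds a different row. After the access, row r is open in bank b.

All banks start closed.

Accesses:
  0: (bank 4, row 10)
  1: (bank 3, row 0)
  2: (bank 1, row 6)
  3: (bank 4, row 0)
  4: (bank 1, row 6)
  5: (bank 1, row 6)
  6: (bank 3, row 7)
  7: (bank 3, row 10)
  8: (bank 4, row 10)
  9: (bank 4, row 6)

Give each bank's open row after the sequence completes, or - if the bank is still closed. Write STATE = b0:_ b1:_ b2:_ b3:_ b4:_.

STATE = b0:- b1:6 b2:- b3:10 b4:6

step 0: bank4 None->10 [EMPTY]
step 1: bank3 None->0 [EMPTY]
step 2: bank1 None->6 [EMPTY]
step 3: bank4 10->0 [CONFLICT]
step 4: bank1 6->6 [HIT]
step 5: bank1 6->6 [HIT]
step 6: bank3 0->7 [CONFLICT]
step 7: bank3 7->10 [CONFLICT]
step 8: bank4 0->10 [CONFLICT]
step 9: bank4 10->6 [CONFLICT]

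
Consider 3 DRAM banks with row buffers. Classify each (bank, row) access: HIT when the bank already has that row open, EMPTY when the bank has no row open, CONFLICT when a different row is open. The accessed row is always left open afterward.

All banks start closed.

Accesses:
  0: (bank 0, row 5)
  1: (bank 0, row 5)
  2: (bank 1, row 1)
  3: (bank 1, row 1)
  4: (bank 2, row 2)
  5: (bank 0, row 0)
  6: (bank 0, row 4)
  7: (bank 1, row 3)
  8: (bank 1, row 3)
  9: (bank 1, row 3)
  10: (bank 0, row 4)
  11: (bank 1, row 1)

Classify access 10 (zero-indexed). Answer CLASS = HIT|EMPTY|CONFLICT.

CLASS = HIT

  [0] b0 r5: no row ⇒ E
  [1] b0 r5: had r5 ⇒ H
  [2] b1 r1: no row ⇒ E
  [3] b1 r1: had r1 ⇒ H
  [4] b2 r2: no row ⇒ E
  [5] b0 r0: had r5 ⇒ C
  [6] b0 r4: had r0 ⇒ C
  [7] b1 r3: had r1 ⇒ C
  [8] b1 r3: had r3 ⇒ H
  [9] b1 r3: had r3 ⇒ H
  [10] b0 r4: had r4 ⇒ H
  [11] b1 r1: had r3 ⇒ C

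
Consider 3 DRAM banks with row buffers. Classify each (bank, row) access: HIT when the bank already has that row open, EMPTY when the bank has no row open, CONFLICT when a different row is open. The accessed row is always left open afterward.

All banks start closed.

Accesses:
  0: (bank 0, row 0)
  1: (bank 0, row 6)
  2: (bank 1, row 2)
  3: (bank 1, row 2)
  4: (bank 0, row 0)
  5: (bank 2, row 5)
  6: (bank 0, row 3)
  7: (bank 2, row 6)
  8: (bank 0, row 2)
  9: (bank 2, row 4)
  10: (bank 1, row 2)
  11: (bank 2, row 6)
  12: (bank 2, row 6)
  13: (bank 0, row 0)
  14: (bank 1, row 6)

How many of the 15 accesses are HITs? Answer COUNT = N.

COUNT = 3

step 0: bank0 None->0 [EMPTY]
step 1: bank0 0->6 [CONFLICT]
step 2: bank1 None->2 [EMPTY]
step 3: bank1 2->2 [HIT]
step 4: bank0 6->0 [CONFLICT]
step 5: bank2 None->5 [EMPTY]
step 6: bank0 0->3 [CONFLICT]
step 7: bank2 5->6 [CONFLICT]
step 8: bank0 3->2 [CONFLICT]
step 9: bank2 6->4 [CONFLICT]
step 10: bank1 2->2 [HIT]
step 11: bank2 4->6 [CONFLICT]
step 12: bank2 6->6 [HIT]
step 13: bank0 2->0 [CONFLICT]
step 14: bank1 2->6 [CONFLICT]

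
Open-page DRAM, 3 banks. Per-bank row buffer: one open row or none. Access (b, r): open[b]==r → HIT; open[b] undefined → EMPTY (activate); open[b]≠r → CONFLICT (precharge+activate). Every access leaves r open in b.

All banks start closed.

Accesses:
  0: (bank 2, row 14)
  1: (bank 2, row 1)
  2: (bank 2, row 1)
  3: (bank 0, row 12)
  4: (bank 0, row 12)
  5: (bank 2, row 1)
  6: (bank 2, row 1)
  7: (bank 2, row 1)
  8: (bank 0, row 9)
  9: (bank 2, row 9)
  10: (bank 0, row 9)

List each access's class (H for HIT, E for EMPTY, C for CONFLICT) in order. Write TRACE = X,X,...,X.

0: bank 2 row 14 — prev None → EMPTY
1: bank 2 row 1 — prev 14 → CONFLICT
2: bank 2 row 1 — prev 1 → HIT
3: bank 0 row 12 — prev None → EMPTY
4: bank 0 row 12 — prev 12 → HIT
5: bank 2 row 1 — prev 1 → HIT
6: bank 2 row 1 — prev 1 → HIT
7: bank 2 row 1 — prev 1 → HIT
8: bank 0 row 9 — prev 12 → CONFLICT
9: bank 2 row 9 — prev 1 → CONFLICT
10: bank 0 row 9 — prev 9 → HIT

TRACE = E,C,H,E,H,H,H,H,C,C,H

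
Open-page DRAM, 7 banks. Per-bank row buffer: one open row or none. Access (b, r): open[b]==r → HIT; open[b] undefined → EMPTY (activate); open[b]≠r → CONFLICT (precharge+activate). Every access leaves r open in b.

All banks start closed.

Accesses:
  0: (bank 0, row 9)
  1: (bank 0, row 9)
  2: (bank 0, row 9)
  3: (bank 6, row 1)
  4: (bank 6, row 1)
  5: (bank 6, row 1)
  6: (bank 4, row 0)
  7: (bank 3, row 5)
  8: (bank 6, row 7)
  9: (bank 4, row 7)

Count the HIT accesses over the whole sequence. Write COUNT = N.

COUNT = 4

  [0] b0 r9: no row ⇒ E
  [1] b0 r9: had r9 ⇒ H
  [2] b0 r9: had r9 ⇒ H
  [3] b6 r1: no row ⇒ E
  [4] b6 r1: had r1 ⇒ H
  [5] b6 r1: had r1 ⇒ H
  [6] b4 r0: no row ⇒ E
  [7] b3 r5: no row ⇒ E
  [8] b6 r7: had r1 ⇒ C
  [9] b4 r7: had r0 ⇒ C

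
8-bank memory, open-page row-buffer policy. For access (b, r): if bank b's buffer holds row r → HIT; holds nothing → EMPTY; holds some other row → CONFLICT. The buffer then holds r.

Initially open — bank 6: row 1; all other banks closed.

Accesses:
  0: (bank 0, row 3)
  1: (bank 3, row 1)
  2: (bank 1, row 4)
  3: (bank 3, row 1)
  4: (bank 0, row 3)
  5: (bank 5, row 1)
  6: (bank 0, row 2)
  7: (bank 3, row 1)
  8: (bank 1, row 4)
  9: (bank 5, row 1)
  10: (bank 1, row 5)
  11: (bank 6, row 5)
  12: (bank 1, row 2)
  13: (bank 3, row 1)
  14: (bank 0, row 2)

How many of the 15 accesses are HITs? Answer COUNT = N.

#0 (0,3) E
#1 (3,1) E
#2 (1,4) E
#3 (3,1) H  (was 1)
#4 (0,3) H  (was 3)
#5 (5,1) E
#6 (0,2) C  (was 3)
#7 (3,1) H  (was 1)
#8 (1,4) H  (was 4)
#9 (5,1) H  (was 1)
#10 (1,5) C  (was 4)
#11 (6,5) C  (was 1)
#12 (1,2) C  (was 5)
#13 (3,1) H  (was 1)
#14 (0,2) H  (was 2)

COUNT = 7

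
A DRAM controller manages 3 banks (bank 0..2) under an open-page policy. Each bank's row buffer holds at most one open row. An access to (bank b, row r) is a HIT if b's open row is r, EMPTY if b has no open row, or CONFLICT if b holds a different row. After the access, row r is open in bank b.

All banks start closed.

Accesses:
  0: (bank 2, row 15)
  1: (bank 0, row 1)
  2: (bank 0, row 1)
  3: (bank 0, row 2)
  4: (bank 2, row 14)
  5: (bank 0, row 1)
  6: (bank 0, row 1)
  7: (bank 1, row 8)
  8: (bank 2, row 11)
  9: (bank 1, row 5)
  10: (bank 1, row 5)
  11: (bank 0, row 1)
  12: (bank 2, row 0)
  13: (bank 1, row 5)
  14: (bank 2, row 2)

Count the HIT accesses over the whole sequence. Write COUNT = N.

COUNT = 5

step 0: bank2 None->15 [EMPTY]
step 1: bank0 None->1 [EMPTY]
step 2: bank0 1->1 [HIT]
step 3: bank0 1->2 [CONFLICT]
step 4: bank2 15->14 [CONFLICT]
step 5: bank0 2->1 [CONFLICT]
step 6: bank0 1->1 [HIT]
step 7: bank1 None->8 [EMPTY]
step 8: bank2 14->11 [CONFLICT]
step 9: bank1 8->5 [CONFLICT]
step 10: bank1 5->5 [HIT]
step 11: bank0 1->1 [HIT]
step 12: bank2 11->0 [CONFLICT]
step 13: bank1 5->5 [HIT]
step 14: bank2 0->2 [CONFLICT]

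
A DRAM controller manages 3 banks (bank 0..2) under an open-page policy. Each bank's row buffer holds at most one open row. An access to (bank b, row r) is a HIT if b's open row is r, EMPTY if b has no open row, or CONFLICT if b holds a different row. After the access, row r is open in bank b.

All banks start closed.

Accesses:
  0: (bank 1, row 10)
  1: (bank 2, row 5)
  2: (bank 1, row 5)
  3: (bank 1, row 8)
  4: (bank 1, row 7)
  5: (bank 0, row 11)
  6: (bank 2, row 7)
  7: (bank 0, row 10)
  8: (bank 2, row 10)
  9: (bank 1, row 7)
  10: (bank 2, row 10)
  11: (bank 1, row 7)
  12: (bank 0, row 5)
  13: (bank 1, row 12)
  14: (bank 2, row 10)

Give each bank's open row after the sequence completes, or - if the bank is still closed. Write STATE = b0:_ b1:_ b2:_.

STATE = b0:5 b1:12 b2:10

#0 (1,10) E
#1 (2,5) E
#2 (1,5) C  (was 10)
#3 (1,8) C  (was 5)
#4 (1,7) C  (was 8)
#5 (0,11) E
#6 (2,7) C  (was 5)
#7 (0,10) C  (was 11)
#8 (2,10) C  (was 7)
#9 (1,7) H  (was 7)
#10 (2,10) H  (was 10)
#11 (1,7) H  (was 7)
#12 (0,5) C  (was 10)
#13 (1,12) C  (was 7)
#14 (2,10) H  (was 10)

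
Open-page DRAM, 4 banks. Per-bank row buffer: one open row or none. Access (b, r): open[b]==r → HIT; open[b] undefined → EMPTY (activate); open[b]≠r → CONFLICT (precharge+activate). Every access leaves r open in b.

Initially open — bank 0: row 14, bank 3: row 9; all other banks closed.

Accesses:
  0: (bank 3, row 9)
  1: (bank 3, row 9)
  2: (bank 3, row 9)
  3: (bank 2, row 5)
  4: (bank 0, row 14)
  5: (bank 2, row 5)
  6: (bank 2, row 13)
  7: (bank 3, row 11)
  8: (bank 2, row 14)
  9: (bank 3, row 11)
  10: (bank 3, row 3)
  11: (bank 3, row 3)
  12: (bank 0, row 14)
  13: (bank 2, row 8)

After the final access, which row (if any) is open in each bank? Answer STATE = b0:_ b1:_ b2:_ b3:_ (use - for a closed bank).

STATE = b0:14 b1:- b2:8 b3:3

#0 (3,9) H  (was 9)
#1 (3,9) H  (was 9)
#2 (3,9) H  (was 9)
#3 (2,5) E
#4 (0,14) H  (was 14)
#5 (2,5) H  (was 5)
#6 (2,13) C  (was 5)
#7 (3,11) C  (was 9)
#8 (2,14) C  (was 13)
#9 (3,11) H  (was 11)
#10 (3,3) C  (was 11)
#11 (3,3) H  (was 3)
#12 (0,14) H  (was 14)
#13 (2,8) C  (was 14)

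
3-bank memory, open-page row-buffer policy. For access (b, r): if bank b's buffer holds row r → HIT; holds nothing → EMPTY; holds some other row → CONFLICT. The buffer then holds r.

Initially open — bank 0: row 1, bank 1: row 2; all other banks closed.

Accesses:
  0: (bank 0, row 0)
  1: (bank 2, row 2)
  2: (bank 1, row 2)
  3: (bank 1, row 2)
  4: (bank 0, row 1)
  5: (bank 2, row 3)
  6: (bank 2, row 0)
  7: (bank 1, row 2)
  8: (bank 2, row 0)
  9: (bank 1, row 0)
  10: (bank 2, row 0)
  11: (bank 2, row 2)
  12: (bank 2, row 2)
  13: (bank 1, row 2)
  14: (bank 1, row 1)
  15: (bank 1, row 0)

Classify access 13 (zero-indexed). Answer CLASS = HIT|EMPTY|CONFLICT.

CLASS = CONFLICT

#0 (0,0) C  (was 1)
#1 (2,2) E
#2 (1,2) H  (was 2)
#3 (1,2) H  (was 2)
#4 (0,1) C  (was 0)
#5 (2,3) C  (was 2)
#6 (2,0) C  (was 3)
#7 (1,2) H  (was 2)
#8 (2,0) H  (was 0)
#9 (1,0) C  (was 2)
#10 (2,0) H  (was 0)
#11 (2,2) C  (was 0)
#12 (2,2) H  (was 2)
#13 (1,2) C  (was 0)
#14 (1,1) C  (was 2)
#15 (1,0) C  (was 1)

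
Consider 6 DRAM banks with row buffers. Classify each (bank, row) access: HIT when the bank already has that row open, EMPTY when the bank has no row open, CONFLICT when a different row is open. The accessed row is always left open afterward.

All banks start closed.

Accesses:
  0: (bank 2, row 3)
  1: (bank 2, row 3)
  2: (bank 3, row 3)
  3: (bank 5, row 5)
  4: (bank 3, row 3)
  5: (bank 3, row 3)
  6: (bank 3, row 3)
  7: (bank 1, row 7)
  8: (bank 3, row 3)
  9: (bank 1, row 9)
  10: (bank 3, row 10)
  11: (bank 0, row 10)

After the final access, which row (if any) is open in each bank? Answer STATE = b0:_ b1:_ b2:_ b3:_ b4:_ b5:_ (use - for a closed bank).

0: bank 2 row 3 — prev None → EMPTY
1: bank 2 row 3 — prev 3 → HIT
2: bank 3 row 3 — prev None → EMPTY
3: bank 5 row 5 — prev None → EMPTY
4: bank 3 row 3 — prev 3 → HIT
5: bank 3 row 3 — prev 3 → HIT
6: bank 3 row 3 — prev 3 → HIT
7: bank 1 row 7 — prev None → EMPTY
8: bank 3 row 3 — prev 3 → HIT
9: bank 1 row 9 — prev 7 → CONFLICT
10: bank 3 row 10 — prev 3 → CONFLICT
11: bank 0 row 10 — prev None → EMPTY

STATE = b0:10 b1:9 b2:3 b3:10 b4:- b5:5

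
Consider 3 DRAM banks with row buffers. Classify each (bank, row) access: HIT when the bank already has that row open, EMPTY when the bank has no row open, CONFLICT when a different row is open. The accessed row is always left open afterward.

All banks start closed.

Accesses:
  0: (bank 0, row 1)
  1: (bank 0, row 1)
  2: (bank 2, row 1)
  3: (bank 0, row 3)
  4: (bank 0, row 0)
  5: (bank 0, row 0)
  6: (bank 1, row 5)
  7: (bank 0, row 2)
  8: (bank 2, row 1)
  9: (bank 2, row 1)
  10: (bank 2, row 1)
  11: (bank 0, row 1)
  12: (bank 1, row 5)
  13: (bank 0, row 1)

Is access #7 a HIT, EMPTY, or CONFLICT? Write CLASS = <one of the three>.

step 0: bank0 None->1 [EMPTY]
step 1: bank0 1->1 [HIT]
step 2: bank2 None->1 [EMPTY]
step 3: bank0 1->3 [CONFLICT]
step 4: bank0 3->0 [CONFLICT]
step 5: bank0 0->0 [HIT]
step 6: bank1 None->5 [EMPTY]
step 7: bank0 0->2 [CONFLICT]
step 8: bank2 1->1 [HIT]
step 9: bank2 1->1 [HIT]
step 10: bank2 1->1 [HIT]
step 11: bank0 2->1 [CONFLICT]
step 12: bank1 5->5 [HIT]
step 13: bank0 1->1 [HIT]

CLASS = CONFLICT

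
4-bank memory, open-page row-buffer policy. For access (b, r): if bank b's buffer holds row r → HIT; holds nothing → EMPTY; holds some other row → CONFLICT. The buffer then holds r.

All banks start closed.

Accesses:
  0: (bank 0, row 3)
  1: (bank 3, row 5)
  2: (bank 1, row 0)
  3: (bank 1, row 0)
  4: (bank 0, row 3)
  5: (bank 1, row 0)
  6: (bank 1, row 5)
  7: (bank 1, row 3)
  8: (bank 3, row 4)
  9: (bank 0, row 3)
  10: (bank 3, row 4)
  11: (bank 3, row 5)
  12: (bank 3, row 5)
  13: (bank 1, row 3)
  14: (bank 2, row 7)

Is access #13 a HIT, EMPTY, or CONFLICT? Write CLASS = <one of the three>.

CLASS = HIT

step 0: bank0 None->3 [EMPTY]
step 1: bank3 None->5 [EMPTY]
step 2: bank1 None->0 [EMPTY]
step 3: bank1 0->0 [HIT]
step 4: bank0 3->3 [HIT]
step 5: bank1 0->0 [HIT]
step 6: bank1 0->5 [CONFLICT]
step 7: bank1 5->3 [CONFLICT]
step 8: bank3 5->4 [CONFLICT]
step 9: bank0 3->3 [HIT]
step 10: bank3 4->4 [HIT]
step 11: bank3 4->5 [CONFLICT]
step 12: bank3 5->5 [HIT]
step 13: bank1 3->3 [HIT]
step 14: bank2 None->7 [EMPTY]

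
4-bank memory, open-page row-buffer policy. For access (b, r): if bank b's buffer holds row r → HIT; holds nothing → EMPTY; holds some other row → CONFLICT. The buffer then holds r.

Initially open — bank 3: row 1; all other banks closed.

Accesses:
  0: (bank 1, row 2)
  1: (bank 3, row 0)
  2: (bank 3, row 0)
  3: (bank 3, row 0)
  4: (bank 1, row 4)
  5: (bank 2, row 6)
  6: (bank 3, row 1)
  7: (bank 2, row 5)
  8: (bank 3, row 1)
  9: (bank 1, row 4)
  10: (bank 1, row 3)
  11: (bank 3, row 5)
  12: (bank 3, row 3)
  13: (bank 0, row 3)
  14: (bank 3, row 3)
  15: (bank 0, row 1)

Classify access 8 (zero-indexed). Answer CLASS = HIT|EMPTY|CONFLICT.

CLASS = HIT

#0 (1,2) E
#1 (3,0) C  (was 1)
#2 (3,0) H  (was 0)
#3 (3,0) H  (was 0)
#4 (1,4) C  (was 2)
#5 (2,6) E
#6 (3,1) C  (was 0)
#7 (2,5) C  (was 6)
#8 (3,1) H  (was 1)
#9 (1,4) H  (was 4)
#10 (1,3) C  (was 4)
#11 (3,5) C  (was 1)
#12 (3,3) C  (was 5)
#13 (0,3) E
#14 (3,3) H  (was 3)
#15 (0,1) C  (was 3)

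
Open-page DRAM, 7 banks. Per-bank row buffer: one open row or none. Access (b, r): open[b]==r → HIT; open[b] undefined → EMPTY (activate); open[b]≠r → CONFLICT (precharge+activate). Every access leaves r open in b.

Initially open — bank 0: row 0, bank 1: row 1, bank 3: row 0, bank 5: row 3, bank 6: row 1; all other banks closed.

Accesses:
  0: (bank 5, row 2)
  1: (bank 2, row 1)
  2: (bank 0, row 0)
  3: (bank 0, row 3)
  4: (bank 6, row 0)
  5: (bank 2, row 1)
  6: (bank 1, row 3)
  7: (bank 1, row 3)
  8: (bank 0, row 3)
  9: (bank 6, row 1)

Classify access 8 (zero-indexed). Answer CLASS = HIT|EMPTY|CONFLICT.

#0 (5,2) C  (was 3)
#1 (2,1) E
#2 (0,0) H  (was 0)
#3 (0,3) C  (was 0)
#4 (6,0) C  (was 1)
#5 (2,1) H  (was 1)
#6 (1,3) C  (was 1)
#7 (1,3) H  (was 3)
#8 (0,3) H  (was 3)
#9 (6,1) C  (was 0)

CLASS = HIT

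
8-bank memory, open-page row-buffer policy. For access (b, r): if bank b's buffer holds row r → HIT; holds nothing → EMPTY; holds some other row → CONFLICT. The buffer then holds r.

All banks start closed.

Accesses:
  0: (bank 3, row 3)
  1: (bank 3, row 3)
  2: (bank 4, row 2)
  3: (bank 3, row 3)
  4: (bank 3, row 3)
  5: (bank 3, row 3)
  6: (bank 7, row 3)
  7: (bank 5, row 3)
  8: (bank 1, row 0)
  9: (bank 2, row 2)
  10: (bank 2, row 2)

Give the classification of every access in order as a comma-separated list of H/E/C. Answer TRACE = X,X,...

  [0] b3 r3: no row ⇒ E
  [1] b3 r3: had r3 ⇒ H
  [2] b4 r2: no row ⇒ E
  [3] b3 r3: had r3 ⇒ H
  [4] b3 r3: had r3 ⇒ H
  [5] b3 r3: had r3 ⇒ H
  [6] b7 r3: no row ⇒ E
  [7] b5 r3: no row ⇒ E
  [8] b1 r0: no row ⇒ E
  [9] b2 r2: no row ⇒ E
  [10] b2 r2: had r2 ⇒ H

TRACE = E,H,E,H,H,H,E,E,E,E,H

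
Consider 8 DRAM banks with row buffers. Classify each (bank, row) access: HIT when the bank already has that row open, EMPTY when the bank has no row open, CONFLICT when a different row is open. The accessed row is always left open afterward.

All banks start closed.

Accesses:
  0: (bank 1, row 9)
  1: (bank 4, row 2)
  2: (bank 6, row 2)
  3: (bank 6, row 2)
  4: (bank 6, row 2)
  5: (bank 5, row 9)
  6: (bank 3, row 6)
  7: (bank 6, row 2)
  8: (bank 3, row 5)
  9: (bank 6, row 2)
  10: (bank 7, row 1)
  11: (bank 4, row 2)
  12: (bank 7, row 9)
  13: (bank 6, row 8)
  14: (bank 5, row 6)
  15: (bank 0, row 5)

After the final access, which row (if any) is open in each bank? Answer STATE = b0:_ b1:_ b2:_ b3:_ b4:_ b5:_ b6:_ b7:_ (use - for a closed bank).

STATE = b0:5 b1:9 b2:- b3:5 b4:2 b5:6 b6:8 b7:9

step 0: bank1 None->9 [EMPTY]
step 1: bank4 None->2 [EMPTY]
step 2: bank6 None->2 [EMPTY]
step 3: bank6 2->2 [HIT]
step 4: bank6 2->2 [HIT]
step 5: bank5 None->9 [EMPTY]
step 6: bank3 None->6 [EMPTY]
step 7: bank6 2->2 [HIT]
step 8: bank3 6->5 [CONFLICT]
step 9: bank6 2->2 [HIT]
step 10: bank7 None->1 [EMPTY]
step 11: bank4 2->2 [HIT]
step 12: bank7 1->9 [CONFLICT]
step 13: bank6 2->8 [CONFLICT]
step 14: bank5 9->6 [CONFLICT]
step 15: bank0 None->5 [EMPTY]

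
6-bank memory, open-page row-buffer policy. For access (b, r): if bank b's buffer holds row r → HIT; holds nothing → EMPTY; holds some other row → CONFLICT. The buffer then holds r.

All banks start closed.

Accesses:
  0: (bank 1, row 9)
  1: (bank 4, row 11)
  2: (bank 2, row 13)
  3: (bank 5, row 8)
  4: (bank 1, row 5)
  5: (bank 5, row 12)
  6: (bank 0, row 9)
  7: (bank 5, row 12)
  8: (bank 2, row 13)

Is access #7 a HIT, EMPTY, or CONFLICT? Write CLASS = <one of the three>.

step 0: bank1 None->9 [EMPTY]
step 1: bank4 None->11 [EMPTY]
step 2: bank2 None->13 [EMPTY]
step 3: bank5 None->8 [EMPTY]
step 4: bank1 9->5 [CONFLICT]
step 5: bank5 8->12 [CONFLICT]
step 6: bank0 None->9 [EMPTY]
step 7: bank5 12->12 [HIT]
step 8: bank2 13->13 [HIT]

CLASS = HIT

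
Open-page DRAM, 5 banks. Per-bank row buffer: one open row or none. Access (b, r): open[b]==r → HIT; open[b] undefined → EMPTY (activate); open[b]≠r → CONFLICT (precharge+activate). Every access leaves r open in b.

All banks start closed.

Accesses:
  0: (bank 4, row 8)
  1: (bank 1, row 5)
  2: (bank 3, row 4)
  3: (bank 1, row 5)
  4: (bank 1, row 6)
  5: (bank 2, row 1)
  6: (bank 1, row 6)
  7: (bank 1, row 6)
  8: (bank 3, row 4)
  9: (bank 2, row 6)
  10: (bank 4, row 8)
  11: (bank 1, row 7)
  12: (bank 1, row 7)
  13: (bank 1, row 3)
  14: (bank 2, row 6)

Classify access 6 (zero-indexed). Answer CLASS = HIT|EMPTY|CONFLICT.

  [0] b4 r8: no row ⇒ E
  [1] b1 r5: no row ⇒ E
  [2] b3 r4: no row ⇒ E
  [3] b1 r5: had r5 ⇒ H
  [4] b1 r6: had r5 ⇒ C
  [5] b2 r1: no row ⇒ E
  [6] b1 r6: had r6 ⇒ H
  [7] b1 r6: had r6 ⇒ H
  [8] b3 r4: had r4 ⇒ H
  [9] b2 r6: had r1 ⇒ C
  [10] b4 r8: had r8 ⇒ H
  [11] b1 r7: had r6 ⇒ C
  [12] b1 r7: had r7 ⇒ H
  [13] b1 r3: had r7 ⇒ C
  [14] b2 r6: had r6 ⇒ H

CLASS = HIT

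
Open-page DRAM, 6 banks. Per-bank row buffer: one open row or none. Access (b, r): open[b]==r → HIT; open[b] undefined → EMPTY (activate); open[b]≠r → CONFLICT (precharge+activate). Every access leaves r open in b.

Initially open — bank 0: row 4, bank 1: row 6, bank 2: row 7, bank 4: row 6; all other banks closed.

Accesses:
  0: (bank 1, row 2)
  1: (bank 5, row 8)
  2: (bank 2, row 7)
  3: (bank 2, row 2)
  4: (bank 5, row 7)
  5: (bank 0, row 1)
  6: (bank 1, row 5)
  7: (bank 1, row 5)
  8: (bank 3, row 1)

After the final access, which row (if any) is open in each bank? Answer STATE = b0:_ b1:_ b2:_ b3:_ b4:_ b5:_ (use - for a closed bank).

STATE = b0:1 b1:5 b2:2 b3:1 b4:6 b5:7

  [0] b1 r2: had r6 ⇒ C
  [1] b5 r8: no row ⇒ E
  [2] b2 r7: had r7 ⇒ H
  [3] b2 r2: had r7 ⇒ C
  [4] b5 r7: had r8 ⇒ C
  [5] b0 r1: had r4 ⇒ C
  [6] b1 r5: had r2 ⇒ C
  [7] b1 r5: had r5 ⇒ H
  [8] b3 r1: no row ⇒ E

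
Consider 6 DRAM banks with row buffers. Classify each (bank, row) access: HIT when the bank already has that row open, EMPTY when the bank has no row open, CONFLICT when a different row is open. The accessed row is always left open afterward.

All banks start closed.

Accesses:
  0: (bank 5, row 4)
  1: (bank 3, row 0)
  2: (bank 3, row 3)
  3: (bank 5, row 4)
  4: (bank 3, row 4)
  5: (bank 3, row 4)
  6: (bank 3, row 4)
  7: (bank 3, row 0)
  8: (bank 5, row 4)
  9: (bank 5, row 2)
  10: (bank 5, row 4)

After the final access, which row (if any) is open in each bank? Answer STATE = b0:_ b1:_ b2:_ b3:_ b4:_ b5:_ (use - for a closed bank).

#0 (5,4) E
#1 (3,0) E
#2 (3,3) C  (was 0)
#3 (5,4) H  (was 4)
#4 (3,4) C  (was 3)
#5 (3,4) H  (was 4)
#6 (3,4) H  (was 4)
#7 (3,0) C  (was 4)
#8 (5,4) H  (was 4)
#9 (5,2) C  (was 4)
#10 (5,4) C  (was 2)

STATE = b0:- b1:- b2:- b3:0 b4:- b5:4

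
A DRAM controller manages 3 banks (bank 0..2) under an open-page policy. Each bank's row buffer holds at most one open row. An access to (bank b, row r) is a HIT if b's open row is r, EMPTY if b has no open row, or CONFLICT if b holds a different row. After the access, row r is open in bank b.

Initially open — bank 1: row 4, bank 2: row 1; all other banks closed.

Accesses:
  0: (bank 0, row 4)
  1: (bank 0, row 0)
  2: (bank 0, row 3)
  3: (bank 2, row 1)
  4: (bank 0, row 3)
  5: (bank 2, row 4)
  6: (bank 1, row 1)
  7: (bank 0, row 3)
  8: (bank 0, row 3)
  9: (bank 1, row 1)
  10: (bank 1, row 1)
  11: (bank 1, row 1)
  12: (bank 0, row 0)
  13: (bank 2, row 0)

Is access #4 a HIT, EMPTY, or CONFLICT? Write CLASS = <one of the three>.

CLASS = HIT

step 0: bank0 None->4 [EMPTY]
step 1: bank0 4->0 [CONFLICT]
step 2: bank0 0->3 [CONFLICT]
step 3: bank2 1->1 [HIT]
step 4: bank0 3->3 [HIT]
step 5: bank2 1->4 [CONFLICT]
step 6: bank1 4->1 [CONFLICT]
step 7: bank0 3->3 [HIT]
step 8: bank0 3->3 [HIT]
step 9: bank1 1->1 [HIT]
step 10: bank1 1->1 [HIT]
step 11: bank1 1->1 [HIT]
step 12: bank0 3->0 [CONFLICT]
step 13: bank2 4->0 [CONFLICT]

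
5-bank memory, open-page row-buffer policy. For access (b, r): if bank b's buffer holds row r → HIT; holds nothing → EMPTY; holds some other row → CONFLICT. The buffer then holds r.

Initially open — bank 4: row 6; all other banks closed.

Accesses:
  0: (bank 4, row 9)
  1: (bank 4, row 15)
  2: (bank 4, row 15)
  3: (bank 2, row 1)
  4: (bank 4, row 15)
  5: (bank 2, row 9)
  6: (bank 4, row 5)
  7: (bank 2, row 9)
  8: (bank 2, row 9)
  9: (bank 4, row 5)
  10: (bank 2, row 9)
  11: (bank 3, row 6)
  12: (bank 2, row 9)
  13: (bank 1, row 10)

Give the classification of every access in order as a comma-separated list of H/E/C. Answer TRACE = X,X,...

  [0] b4 r9: had r6 ⇒ C
  [1] b4 r15: had r9 ⇒ C
  [2] b4 r15: had r15 ⇒ H
  [3] b2 r1: no row ⇒ E
  [4] b4 r15: had r15 ⇒ H
  [5] b2 r9: had r1 ⇒ C
  [6] b4 r5: had r15 ⇒ C
  [7] b2 r9: had r9 ⇒ H
  [8] b2 r9: had r9 ⇒ H
  [9] b4 r5: had r5 ⇒ H
  [10] b2 r9: had r9 ⇒ H
  [11] b3 r6: no row ⇒ E
  [12] b2 r9: had r9 ⇒ H
  [13] b1 r10: no row ⇒ E

TRACE = C,C,H,E,H,C,C,H,H,H,H,E,H,E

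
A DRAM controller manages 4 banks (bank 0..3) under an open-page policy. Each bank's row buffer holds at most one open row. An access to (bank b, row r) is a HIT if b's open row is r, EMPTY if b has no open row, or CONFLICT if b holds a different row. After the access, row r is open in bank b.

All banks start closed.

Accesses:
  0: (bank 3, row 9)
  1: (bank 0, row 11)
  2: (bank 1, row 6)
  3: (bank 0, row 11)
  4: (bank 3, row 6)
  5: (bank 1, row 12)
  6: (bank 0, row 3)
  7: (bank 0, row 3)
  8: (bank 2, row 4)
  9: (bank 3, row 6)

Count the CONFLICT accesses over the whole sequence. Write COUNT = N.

  [0] b3 r9: no row ⇒ E
  [1] b0 r11: no row ⇒ E
  [2] b1 r6: no row ⇒ E
  [3] b0 r11: had r11 ⇒ H
  [4] b3 r6: had r9 ⇒ C
  [5] b1 r12: had r6 ⇒ C
  [6] b0 r3: had r11 ⇒ C
  [7] b0 r3: had r3 ⇒ H
  [8] b2 r4: no row ⇒ E
  [9] b3 r6: had r6 ⇒ H

COUNT = 3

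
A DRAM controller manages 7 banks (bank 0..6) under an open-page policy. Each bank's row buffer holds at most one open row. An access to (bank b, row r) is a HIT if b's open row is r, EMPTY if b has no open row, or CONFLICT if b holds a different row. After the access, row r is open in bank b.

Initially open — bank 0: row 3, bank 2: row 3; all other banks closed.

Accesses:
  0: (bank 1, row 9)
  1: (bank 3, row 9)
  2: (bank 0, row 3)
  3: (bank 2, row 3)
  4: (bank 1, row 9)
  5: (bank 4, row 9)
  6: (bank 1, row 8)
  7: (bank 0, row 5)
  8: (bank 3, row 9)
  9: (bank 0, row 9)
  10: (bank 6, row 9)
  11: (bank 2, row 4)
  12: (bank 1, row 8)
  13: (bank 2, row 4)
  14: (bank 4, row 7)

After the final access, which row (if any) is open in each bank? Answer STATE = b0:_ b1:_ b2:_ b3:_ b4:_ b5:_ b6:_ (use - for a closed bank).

STATE = b0:9 b1:8 b2:4 b3:9 b4:7 b5:- b6:9

  [0] b1 r9: no row ⇒ E
  [1] b3 r9: no row ⇒ E
  [2] b0 r3: had r3 ⇒ H
  [3] b2 r3: had r3 ⇒ H
  [4] b1 r9: had r9 ⇒ H
  [5] b4 r9: no row ⇒ E
  [6] b1 r8: had r9 ⇒ C
  [7] b0 r5: had r3 ⇒ C
  [8] b3 r9: had r9 ⇒ H
  [9] b0 r9: had r5 ⇒ C
  [10] b6 r9: no row ⇒ E
  [11] b2 r4: had r3 ⇒ C
  [12] b1 r8: had r8 ⇒ H
  [13] b2 r4: had r4 ⇒ H
  [14] b4 r7: had r9 ⇒ C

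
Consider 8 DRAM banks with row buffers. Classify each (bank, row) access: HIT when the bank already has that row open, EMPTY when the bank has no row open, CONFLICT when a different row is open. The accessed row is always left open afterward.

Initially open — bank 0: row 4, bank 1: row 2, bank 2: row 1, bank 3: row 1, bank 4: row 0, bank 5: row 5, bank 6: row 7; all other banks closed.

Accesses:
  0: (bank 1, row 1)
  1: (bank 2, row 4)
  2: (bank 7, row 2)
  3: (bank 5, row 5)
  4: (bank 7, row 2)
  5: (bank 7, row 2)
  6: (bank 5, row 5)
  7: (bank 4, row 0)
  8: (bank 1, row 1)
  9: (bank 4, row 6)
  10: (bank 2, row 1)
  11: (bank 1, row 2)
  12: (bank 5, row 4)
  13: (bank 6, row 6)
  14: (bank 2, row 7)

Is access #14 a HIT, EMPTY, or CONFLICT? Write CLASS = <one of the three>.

step 0: bank1 2->1 [CONFLICT]
step 1: bank2 1->4 [CONFLICT]
step 2: bank7 None->2 [EMPTY]
step 3: bank5 5->5 [HIT]
step 4: bank7 2->2 [HIT]
step 5: bank7 2->2 [HIT]
step 6: bank5 5->5 [HIT]
step 7: bank4 0->0 [HIT]
step 8: bank1 1->1 [HIT]
step 9: bank4 0->6 [CONFLICT]
step 10: bank2 4->1 [CONFLICT]
step 11: bank1 1->2 [CONFLICT]
step 12: bank5 5->4 [CONFLICT]
step 13: bank6 7->6 [CONFLICT]
step 14: bank2 1->7 [CONFLICT]

CLASS = CONFLICT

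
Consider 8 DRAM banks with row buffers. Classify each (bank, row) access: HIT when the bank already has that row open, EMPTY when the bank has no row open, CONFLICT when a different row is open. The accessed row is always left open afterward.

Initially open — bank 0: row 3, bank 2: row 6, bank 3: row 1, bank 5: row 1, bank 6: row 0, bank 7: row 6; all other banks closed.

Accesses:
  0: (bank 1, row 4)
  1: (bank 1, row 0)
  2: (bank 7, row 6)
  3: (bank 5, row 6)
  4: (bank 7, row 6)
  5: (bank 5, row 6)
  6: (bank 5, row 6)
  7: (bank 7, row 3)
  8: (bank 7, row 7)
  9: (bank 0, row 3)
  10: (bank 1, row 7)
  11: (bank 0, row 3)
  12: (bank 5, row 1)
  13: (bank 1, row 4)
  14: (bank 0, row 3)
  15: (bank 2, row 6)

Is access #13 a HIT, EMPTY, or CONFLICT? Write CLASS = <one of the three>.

CLASS = CONFLICT

#0 (1,4) E
#1 (1,0) C  (was 4)
#2 (7,6) H  (was 6)
#3 (5,6) C  (was 1)
#4 (7,6) H  (was 6)
#5 (5,6) H  (was 6)
#6 (5,6) H  (was 6)
#7 (7,3) C  (was 6)
#8 (7,7) C  (was 3)
#9 (0,3) H  (was 3)
#10 (1,7) C  (was 0)
#11 (0,3) H  (was 3)
#12 (5,1) C  (was 6)
#13 (1,4) C  (was 7)
#14 (0,3) H  (was 3)
#15 (2,6) H  (was 6)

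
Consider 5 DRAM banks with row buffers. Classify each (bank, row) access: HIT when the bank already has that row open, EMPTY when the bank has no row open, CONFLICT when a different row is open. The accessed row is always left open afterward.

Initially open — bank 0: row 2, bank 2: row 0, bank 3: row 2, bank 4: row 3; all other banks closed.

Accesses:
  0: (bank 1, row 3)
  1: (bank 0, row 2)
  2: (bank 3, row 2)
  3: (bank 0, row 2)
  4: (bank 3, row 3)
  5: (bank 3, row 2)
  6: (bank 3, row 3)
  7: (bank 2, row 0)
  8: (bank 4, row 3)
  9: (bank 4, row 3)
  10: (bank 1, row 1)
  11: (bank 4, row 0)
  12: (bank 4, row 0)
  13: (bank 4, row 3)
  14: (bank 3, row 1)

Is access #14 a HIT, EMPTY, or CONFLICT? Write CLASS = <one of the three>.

CLASS = CONFLICT

step 0: bank1 None->3 [EMPTY]
step 1: bank0 2->2 [HIT]
step 2: bank3 2->2 [HIT]
step 3: bank0 2->2 [HIT]
step 4: bank3 2->3 [CONFLICT]
step 5: bank3 3->2 [CONFLICT]
step 6: bank3 2->3 [CONFLICT]
step 7: bank2 0->0 [HIT]
step 8: bank4 3->3 [HIT]
step 9: bank4 3->3 [HIT]
step 10: bank1 3->1 [CONFLICT]
step 11: bank4 3->0 [CONFLICT]
step 12: bank4 0->0 [HIT]
step 13: bank4 0->3 [CONFLICT]
step 14: bank3 3->1 [CONFLICT]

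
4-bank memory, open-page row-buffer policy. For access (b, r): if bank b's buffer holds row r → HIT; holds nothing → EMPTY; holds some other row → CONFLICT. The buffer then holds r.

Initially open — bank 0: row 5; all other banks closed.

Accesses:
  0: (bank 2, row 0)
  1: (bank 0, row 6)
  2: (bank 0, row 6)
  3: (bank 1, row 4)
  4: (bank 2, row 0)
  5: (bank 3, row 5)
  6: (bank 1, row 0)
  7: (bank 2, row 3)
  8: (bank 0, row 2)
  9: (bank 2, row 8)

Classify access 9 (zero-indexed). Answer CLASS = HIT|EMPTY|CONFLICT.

  [0] b2 r0: no row ⇒ E
  [1] b0 r6: had r5 ⇒ C
  [2] b0 r6: had r6 ⇒ H
  [3] b1 r4: no row ⇒ E
  [4] b2 r0: had r0 ⇒ H
  [5] b3 r5: no row ⇒ E
  [6] b1 r0: had r4 ⇒ C
  [7] b2 r3: had r0 ⇒ C
  [8] b0 r2: had r6 ⇒ C
  [9] b2 r8: had r3 ⇒ C

CLASS = CONFLICT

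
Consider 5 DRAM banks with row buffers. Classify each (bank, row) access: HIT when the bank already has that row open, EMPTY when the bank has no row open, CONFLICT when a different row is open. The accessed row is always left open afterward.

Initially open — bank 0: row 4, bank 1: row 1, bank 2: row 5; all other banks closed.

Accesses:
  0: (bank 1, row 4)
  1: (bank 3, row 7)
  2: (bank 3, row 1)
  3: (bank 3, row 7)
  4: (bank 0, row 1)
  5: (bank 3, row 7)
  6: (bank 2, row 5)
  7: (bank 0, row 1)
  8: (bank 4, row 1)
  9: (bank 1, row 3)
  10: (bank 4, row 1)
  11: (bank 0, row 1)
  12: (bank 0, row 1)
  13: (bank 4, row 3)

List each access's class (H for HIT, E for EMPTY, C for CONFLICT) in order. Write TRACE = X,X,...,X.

TRACE = C,E,C,C,C,H,H,H,E,C,H,H,H,C

  [0] b1 r4: had r1 ⇒ C
  [1] b3 r7: no row ⇒ E
  [2] b3 r1: had r7 ⇒ C
  [3] b3 r7: had r1 ⇒ C
  [4] b0 r1: had r4 ⇒ C
  [5] b3 r7: had r7 ⇒ H
  [6] b2 r5: had r5 ⇒ H
  [7] b0 r1: had r1 ⇒ H
  [8] b4 r1: no row ⇒ E
  [9] b1 r3: had r4 ⇒ C
  [10] b4 r1: had r1 ⇒ H
  [11] b0 r1: had r1 ⇒ H
  [12] b0 r1: had r1 ⇒ H
  [13] b4 r3: had r1 ⇒ C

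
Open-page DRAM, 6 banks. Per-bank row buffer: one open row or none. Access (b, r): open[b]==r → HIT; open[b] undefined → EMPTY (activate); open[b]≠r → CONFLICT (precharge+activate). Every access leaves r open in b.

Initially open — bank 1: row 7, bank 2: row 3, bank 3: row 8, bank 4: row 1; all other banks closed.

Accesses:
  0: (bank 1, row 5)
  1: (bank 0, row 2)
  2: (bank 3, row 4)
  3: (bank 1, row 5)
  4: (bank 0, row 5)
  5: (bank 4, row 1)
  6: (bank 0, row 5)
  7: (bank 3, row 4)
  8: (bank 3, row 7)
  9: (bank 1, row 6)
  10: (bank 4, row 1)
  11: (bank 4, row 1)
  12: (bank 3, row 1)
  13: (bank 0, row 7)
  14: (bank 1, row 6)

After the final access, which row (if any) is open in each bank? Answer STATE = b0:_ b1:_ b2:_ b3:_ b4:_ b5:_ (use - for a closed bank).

  [0] b1 r5: had r7 ⇒ C
  [1] b0 r2: no row ⇒ E
  [2] b3 r4: had r8 ⇒ C
  [3] b1 r5: had r5 ⇒ H
  [4] b0 r5: had r2 ⇒ C
  [5] b4 r1: had r1 ⇒ H
  [6] b0 r5: had r5 ⇒ H
  [7] b3 r4: had r4 ⇒ H
  [8] b3 r7: had r4 ⇒ C
  [9] b1 r6: had r5 ⇒ C
  [10] b4 r1: had r1 ⇒ H
  [11] b4 r1: had r1 ⇒ H
  [12] b3 r1: had r7 ⇒ C
  [13] b0 r7: had r5 ⇒ C
  [14] b1 r6: had r6 ⇒ H

STATE = b0:7 b1:6 b2:3 b3:1 b4:1 b5:-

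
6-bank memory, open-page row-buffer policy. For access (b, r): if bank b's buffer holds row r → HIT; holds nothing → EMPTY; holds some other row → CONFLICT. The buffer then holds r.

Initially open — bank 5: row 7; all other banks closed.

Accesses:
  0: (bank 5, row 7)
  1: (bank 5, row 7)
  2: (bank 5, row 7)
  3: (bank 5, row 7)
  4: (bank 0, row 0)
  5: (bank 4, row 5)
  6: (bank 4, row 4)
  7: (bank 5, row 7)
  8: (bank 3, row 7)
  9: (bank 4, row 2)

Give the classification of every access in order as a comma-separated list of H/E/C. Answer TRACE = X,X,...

#0 (5,7) H  (was 7)
#1 (5,7) H  (was 7)
#2 (5,7) H  (was 7)
#3 (5,7) H  (was 7)
#4 (0,0) E
#5 (4,5) E
#6 (4,4) C  (was 5)
#7 (5,7) H  (was 7)
#8 (3,7) E
#9 (4,2) C  (was 4)

TRACE = H,H,H,H,E,E,C,H,E,C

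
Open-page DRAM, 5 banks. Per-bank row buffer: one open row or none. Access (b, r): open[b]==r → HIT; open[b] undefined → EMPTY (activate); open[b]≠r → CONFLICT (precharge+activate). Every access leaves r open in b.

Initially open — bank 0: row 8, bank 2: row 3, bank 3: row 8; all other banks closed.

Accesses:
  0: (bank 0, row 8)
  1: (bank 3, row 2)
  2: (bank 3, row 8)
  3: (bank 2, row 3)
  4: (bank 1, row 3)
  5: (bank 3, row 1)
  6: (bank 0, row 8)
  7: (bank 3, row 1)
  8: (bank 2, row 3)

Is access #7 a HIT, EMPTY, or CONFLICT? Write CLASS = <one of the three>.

CLASS = HIT

0: bank 0 row 8 — prev 8 → HIT
1: bank 3 row 2 — prev 8 → CONFLICT
2: bank 3 row 8 — prev 2 → CONFLICT
3: bank 2 row 3 — prev 3 → HIT
4: bank 1 row 3 — prev None → EMPTY
5: bank 3 row 1 — prev 8 → CONFLICT
6: bank 0 row 8 — prev 8 → HIT
7: bank 3 row 1 — prev 1 → HIT
8: bank 2 row 3 — prev 3 → HIT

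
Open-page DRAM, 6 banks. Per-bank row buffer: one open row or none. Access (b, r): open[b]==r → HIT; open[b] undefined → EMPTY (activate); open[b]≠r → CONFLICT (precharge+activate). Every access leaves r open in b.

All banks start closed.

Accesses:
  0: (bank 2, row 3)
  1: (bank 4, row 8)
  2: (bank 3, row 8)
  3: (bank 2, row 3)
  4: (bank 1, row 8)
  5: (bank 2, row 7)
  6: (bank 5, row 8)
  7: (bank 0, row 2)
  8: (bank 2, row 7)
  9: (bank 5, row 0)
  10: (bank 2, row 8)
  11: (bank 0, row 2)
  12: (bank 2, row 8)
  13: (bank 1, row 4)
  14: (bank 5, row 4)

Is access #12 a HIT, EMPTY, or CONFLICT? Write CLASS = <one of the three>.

  [0] b2 r3: no row ⇒ E
  [1] b4 r8: no row ⇒ E
  [2] b3 r8: no row ⇒ E
  [3] b2 r3: had r3 ⇒ H
  [4] b1 r8: no row ⇒ E
  [5] b2 r7: had r3 ⇒ C
  [6] b5 r8: no row ⇒ E
  [7] b0 r2: no row ⇒ E
  [8] b2 r7: had r7 ⇒ H
  [9] b5 r0: had r8 ⇒ C
  [10] b2 r8: had r7 ⇒ C
  [11] b0 r2: had r2 ⇒ H
  [12] b2 r8: had r8 ⇒ H
  [13] b1 r4: had r8 ⇒ C
  [14] b5 r4: had r0 ⇒ C

CLASS = HIT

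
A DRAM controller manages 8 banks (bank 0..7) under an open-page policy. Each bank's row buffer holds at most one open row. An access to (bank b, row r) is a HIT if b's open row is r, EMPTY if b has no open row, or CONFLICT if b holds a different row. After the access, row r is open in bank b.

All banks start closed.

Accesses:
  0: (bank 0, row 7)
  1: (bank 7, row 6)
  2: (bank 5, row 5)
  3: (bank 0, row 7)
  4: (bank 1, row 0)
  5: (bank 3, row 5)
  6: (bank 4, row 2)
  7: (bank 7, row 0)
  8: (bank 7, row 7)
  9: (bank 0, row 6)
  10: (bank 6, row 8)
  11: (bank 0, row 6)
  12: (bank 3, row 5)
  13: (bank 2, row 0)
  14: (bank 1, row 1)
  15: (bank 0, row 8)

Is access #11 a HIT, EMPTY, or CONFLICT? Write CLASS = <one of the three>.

0: bank 0 row 7 — prev None → EMPTY
1: bank 7 row 6 — prev None → EMPTY
2: bank 5 row 5 — prev None → EMPTY
3: bank 0 row 7 — prev 7 → HIT
4: bank 1 row 0 — prev None → EMPTY
5: bank 3 row 5 — prev None → EMPTY
6: bank 4 row 2 — prev None → EMPTY
7: bank 7 row 0 — prev 6 → CONFLICT
8: bank 7 row 7 — prev 0 → CONFLICT
9: bank 0 row 6 — prev 7 → CONFLICT
10: bank 6 row 8 — prev None → EMPTY
11: bank 0 row 6 — prev 6 → HIT
12: bank 3 row 5 — prev 5 → HIT
13: bank 2 row 0 — prev None → EMPTY
14: bank 1 row 1 — prev 0 → CONFLICT
15: bank 0 row 8 — prev 6 → CONFLICT

CLASS = HIT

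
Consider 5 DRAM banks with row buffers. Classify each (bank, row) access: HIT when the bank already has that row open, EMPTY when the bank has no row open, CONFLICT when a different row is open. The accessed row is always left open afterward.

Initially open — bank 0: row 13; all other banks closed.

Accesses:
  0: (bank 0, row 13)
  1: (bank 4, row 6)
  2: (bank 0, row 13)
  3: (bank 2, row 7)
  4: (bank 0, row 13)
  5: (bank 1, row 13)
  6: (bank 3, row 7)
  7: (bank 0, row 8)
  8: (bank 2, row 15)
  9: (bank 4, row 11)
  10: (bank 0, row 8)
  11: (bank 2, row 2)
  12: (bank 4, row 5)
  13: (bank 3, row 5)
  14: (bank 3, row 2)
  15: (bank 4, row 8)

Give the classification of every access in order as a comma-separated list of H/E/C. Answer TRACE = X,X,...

TRACE = H,E,H,E,H,E,E,C,C,C,H,C,C,C,C,C

#0 (0,13) H  (was 13)
#1 (4,6) E
#2 (0,13) H  (was 13)
#3 (2,7) E
#4 (0,13) H  (was 13)
#5 (1,13) E
#6 (3,7) E
#7 (0,8) C  (was 13)
#8 (2,15) C  (was 7)
#9 (4,11) C  (was 6)
#10 (0,8) H  (was 8)
#11 (2,2) C  (was 15)
#12 (4,5) C  (was 11)
#13 (3,5) C  (was 7)
#14 (3,2) C  (was 5)
#15 (4,8) C  (was 5)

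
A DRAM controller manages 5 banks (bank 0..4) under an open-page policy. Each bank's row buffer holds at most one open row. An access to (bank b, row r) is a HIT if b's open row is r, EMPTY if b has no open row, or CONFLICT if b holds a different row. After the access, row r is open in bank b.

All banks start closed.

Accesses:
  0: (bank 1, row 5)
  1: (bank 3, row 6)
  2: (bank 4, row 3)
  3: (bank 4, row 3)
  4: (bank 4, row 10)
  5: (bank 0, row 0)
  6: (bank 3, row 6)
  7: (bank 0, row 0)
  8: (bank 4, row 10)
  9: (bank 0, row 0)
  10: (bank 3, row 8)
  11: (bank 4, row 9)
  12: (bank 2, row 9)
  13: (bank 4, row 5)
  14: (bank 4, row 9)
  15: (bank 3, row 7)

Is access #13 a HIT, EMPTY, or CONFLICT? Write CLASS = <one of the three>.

step 0: bank1 None->5 [EMPTY]
step 1: bank3 None->6 [EMPTY]
step 2: bank4 None->3 [EMPTY]
step 3: bank4 3->3 [HIT]
step 4: bank4 3->10 [CONFLICT]
step 5: bank0 None->0 [EMPTY]
step 6: bank3 6->6 [HIT]
step 7: bank0 0->0 [HIT]
step 8: bank4 10->10 [HIT]
step 9: bank0 0->0 [HIT]
step 10: bank3 6->8 [CONFLICT]
step 11: bank4 10->9 [CONFLICT]
step 12: bank2 None->9 [EMPTY]
step 13: bank4 9->5 [CONFLICT]
step 14: bank4 5->9 [CONFLICT]
step 15: bank3 8->7 [CONFLICT]

CLASS = CONFLICT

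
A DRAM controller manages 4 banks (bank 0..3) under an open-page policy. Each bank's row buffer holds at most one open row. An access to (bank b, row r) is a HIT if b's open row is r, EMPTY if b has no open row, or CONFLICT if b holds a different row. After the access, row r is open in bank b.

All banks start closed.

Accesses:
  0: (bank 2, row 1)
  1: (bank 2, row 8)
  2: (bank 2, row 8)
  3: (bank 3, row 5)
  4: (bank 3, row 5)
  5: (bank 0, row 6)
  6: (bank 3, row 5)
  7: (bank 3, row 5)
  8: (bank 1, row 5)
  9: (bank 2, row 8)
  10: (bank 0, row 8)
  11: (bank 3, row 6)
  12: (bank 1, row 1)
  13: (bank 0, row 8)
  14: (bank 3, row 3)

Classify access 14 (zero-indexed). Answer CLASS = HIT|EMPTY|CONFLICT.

0: bank 2 row 1 — prev None → EMPTY
1: bank 2 row 8 — prev 1 → CONFLICT
2: bank 2 row 8 — prev 8 → HIT
3: bank 3 row 5 — prev None → EMPTY
4: bank 3 row 5 — prev 5 → HIT
5: bank 0 row 6 — prev None → EMPTY
6: bank 3 row 5 — prev 5 → HIT
7: bank 3 row 5 — prev 5 → HIT
8: bank 1 row 5 — prev None → EMPTY
9: bank 2 row 8 — prev 8 → HIT
10: bank 0 row 8 — prev 6 → CONFLICT
11: bank 3 row 6 — prev 5 → CONFLICT
12: bank 1 row 1 — prev 5 → CONFLICT
13: bank 0 row 8 — prev 8 → HIT
14: bank 3 row 3 — prev 6 → CONFLICT

CLASS = CONFLICT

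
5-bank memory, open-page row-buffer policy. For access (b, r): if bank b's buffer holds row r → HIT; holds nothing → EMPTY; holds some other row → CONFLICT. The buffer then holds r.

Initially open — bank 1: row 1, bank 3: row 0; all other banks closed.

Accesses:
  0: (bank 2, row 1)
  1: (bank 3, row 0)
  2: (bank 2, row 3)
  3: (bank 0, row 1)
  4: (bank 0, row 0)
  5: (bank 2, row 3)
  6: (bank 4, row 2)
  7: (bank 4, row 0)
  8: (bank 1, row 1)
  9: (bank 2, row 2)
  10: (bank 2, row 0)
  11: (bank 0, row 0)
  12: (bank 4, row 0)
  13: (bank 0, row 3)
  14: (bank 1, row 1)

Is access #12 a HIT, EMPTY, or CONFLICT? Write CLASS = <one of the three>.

step 0: bank2 None->1 [EMPTY]
step 1: bank3 0->0 [HIT]
step 2: bank2 1->3 [CONFLICT]
step 3: bank0 None->1 [EMPTY]
step 4: bank0 1->0 [CONFLICT]
step 5: bank2 3->3 [HIT]
step 6: bank4 None->2 [EMPTY]
step 7: bank4 2->0 [CONFLICT]
step 8: bank1 1->1 [HIT]
step 9: bank2 3->2 [CONFLICT]
step 10: bank2 2->0 [CONFLICT]
step 11: bank0 0->0 [HIT]
step 12: bank4 0->0 [HIT]
step 13: bank0 0->3 [CONFLICT]
step 14: bank1 1->1 [HIT]

CLASS = HIT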